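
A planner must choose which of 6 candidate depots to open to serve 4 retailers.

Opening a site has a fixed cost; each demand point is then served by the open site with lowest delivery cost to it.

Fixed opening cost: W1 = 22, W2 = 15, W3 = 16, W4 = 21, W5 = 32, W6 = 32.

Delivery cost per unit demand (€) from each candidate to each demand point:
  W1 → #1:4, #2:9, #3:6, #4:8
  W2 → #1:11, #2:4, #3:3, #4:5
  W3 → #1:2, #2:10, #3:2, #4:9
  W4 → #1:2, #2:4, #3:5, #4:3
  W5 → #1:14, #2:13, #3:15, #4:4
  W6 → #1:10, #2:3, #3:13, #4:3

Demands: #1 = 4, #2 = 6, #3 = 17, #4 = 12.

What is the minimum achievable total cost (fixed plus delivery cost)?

139

Open {W3, W4}: assign each demand point to its cheapest open site.
  #1→W3 4×2=8, #2→W4 6×4=24, #3→W3 17×2=34, #4→W4 12×3=36
  delivery cost 102, fixed 37 → total 139.
Compare {W3, W6}: delivery cost 96 + fixed 48 = 144.
Compare {W2, W3, W4}: delivery cost 102 + fixed 52 = 154.
Compare {W2, W4}: delivery cost 119 + fixed 36 = 155.
All other subsets cost ≥ 144. Minimum total cost: 139.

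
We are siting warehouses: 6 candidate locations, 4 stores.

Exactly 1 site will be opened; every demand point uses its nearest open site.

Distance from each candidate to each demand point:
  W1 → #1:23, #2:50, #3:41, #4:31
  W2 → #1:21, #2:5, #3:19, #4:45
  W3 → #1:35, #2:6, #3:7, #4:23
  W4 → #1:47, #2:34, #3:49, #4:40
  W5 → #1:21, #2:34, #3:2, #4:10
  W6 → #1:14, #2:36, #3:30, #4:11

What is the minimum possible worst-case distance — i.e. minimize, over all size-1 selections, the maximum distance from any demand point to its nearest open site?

Open {W5}.
  Farthest demand point is #2 at distance 34 (to W5); all others are ≤ 34.
With {W3} the worst case is 35.
With {W6} the worst case is 36.
No size-1 selection achieves below 34.

34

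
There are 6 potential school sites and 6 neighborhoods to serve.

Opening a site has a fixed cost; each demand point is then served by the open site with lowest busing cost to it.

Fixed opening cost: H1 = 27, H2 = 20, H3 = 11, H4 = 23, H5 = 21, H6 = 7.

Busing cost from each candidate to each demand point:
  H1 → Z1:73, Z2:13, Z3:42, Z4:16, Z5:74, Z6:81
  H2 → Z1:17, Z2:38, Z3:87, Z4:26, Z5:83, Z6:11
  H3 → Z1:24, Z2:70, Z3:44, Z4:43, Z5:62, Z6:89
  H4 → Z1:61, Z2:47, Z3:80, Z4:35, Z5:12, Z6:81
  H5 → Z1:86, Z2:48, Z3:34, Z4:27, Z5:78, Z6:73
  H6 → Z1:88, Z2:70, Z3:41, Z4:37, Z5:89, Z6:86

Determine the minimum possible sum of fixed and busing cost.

Open {H1, H2, H4}: assign each demand point to its cheapest open site.
  Z1→H2 17, Z2→H1 13, Z3→H1 42, Z4→H1 16, Z5→H4 12, Z6→H2 11
  busing cost 111, fixed 70 → total 181.
Compare {H1, H2, H4, H6}: busing cost 110 + fixed 77 = 187.
Compare {H1, H2, H3, H4}: busing cost 111 + fixed 81 = 192.
Compare {H1, H2, H4, H5}: busing cost 103 + fixed 91 = 194.
All other subsets cost ≥ 187. Minimum total cost: 181.

181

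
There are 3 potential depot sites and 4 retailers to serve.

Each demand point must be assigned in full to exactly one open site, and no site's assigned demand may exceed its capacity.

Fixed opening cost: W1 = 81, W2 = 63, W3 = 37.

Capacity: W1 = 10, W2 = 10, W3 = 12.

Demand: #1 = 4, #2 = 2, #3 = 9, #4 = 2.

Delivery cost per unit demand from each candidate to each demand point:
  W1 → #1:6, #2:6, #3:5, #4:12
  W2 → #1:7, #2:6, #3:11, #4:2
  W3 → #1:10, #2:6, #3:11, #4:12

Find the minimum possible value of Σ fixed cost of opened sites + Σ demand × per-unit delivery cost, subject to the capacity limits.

Open {W1, W2}; cheapest assignment that respects the capacities:
  W1 (cap 10, load 9): #3 — cost 9×5 = 45
  W2 (cap 10, load 8): #1, #2, #4 — cost 4×7 + 2×6 + 2×2 = 44
  Shipping 89, fixed 144 → total 233.
  Any other capacity-feasible assignment to {W1, W2} ships for at least 89.
Compare {W1, W3}: its best feasible assignment gives total 239.
Compare {W2, W3}: its best feasible assignment gives total 243.
Every other set of open sites that can feasibly serve all demand totals ≥ 239 even under its best assignment. Minimum: 233.

233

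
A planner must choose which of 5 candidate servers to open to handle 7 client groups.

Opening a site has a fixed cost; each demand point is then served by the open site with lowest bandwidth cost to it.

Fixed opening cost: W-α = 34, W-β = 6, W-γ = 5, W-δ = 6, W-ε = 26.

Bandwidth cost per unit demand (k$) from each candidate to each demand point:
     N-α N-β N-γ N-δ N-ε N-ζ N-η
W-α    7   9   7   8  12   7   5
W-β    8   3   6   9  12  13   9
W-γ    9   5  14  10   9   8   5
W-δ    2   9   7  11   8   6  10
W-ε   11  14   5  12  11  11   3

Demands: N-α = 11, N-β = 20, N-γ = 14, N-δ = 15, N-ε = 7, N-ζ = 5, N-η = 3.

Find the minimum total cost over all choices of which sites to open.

Open {W-β, W-γ, W-δ}: assign each demand point to its cheapest open site.
  N-α→W-δ 11×2=22, N-β→W-β 20×3=60, N-γ→W-β 14×6=84, N-δ→W-β 15×9=135, N-ε→W-δ 7×8=56, N-ζ→W-δ 5×6=30, N-η→W-γ 3×5=15
  bandwidth cost 402, fixed 17 → total 419.
Compare {W-β, W-δ, W-ε}: bandwidth cost 382 + fixed 38 = 420.
Compare {W-β, W-γ, W-δ, W-ε}: bandwidth cost 382 + fixed 43 = 425.
Compare {W-β, W-δ}: bandwidth cost 414 + fixed 12 = 426.
All other subsets cost ≥ 420. Minimum total cost: 419.

419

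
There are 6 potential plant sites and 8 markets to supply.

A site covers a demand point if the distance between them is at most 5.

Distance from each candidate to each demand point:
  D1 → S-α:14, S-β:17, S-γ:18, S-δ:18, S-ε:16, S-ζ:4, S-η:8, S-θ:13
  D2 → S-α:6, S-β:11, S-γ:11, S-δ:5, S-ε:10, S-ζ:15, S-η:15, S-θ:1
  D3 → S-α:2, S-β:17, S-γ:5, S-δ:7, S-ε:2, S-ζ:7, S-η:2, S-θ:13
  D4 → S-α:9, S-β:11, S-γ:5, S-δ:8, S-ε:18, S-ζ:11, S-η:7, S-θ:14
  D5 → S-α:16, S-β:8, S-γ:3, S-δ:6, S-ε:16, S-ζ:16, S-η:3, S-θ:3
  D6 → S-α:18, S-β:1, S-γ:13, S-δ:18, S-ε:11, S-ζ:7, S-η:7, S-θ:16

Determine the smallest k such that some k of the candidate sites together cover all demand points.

4

Coverage sets (demand points within 5 of each site):
  D1: {S-ζ}
  D2: {S-δ, S-θ}
  D3: {S-α, S-γ, S-ε, S-η}
  D4: {S-γ}
  D5: {S-γ, S-η, S-θ}
  D6: {S-β}
No 3 sites suffice: every size-3 union leaves at least one demand point uncovered.
But {D1, D2, D3, D6} covers everything, so the minimum is 4.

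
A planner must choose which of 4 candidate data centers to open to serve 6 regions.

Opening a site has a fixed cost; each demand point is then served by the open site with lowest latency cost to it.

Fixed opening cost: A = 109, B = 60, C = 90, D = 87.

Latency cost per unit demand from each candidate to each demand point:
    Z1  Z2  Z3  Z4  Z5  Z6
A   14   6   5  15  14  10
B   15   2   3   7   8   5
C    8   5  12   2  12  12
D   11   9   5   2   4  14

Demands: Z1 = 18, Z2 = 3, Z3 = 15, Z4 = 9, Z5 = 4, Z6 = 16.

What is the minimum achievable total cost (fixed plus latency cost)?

Open {B, C}: assign each demand point to its cheapest open site.
  Z1→C 18×8=144, Z2→B 3×2=6, Z3→B 15×3=45, Z4→C 9×2=18, Z5→B 4×8=32, Z6→B 16×5=80
  latency cost 325, fixed 150 → total 475.
Compare {B, D}: latency cost 363 + fixed 147 = 510.
Compare {B, C, D}: latency cost 309 + fixed 237 = 546.
Compare {B}: latency cost 496 + fixed 60 = 556.
All other subsets cost ≥ 510. Minimum total cost: 475.

475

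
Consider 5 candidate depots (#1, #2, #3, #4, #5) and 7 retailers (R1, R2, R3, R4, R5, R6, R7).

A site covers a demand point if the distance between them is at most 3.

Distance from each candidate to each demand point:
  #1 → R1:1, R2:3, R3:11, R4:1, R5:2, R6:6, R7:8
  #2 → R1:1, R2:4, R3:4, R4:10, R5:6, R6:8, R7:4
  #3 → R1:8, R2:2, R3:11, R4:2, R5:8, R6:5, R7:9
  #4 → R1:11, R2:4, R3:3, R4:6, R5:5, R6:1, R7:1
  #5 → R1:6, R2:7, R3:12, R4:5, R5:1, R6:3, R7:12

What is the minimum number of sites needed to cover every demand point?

Coverage sets (demand points within 3 of each site):
  #1: {R1, R2, R4, R5}
  #2: {R1}
  #3: {R2, R4}
  #4: {R3, R6, R7}
  #5: {R5, R6}
No single site covers all 7 demand points.
But {#1, #4} covers everything, so the minimum is 2.

2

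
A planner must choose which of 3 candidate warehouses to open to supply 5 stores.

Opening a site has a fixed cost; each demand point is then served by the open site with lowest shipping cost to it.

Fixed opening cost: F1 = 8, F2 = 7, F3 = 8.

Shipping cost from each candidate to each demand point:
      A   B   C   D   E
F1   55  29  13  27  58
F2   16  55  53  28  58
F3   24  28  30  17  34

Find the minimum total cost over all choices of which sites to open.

Open {F1, F2, F3}: assign each demand point to its cheapest open site.
  A→F2 16, B→F3 28, C→F1 13, D→F3 17, E→F3 34
  shipping cost 108, fixed 23 → total 131.
Compare {F1, F3}: shipping cost 116 + fixed 16 = 132.
Compare {F2, F3}: shipping cost 125 + fixed 15 = 140.
Compare {F3}: shipping cost 133 + fixed 8 = 141.
All other subsets cost ≥ 132. Minimum total cost: 131.

131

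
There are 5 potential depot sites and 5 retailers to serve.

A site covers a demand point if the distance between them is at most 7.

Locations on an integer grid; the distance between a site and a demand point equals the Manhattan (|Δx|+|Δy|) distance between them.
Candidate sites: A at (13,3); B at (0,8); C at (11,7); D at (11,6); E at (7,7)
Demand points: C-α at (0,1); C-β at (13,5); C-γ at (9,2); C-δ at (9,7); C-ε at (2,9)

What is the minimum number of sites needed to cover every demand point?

2

Coverage sets (demand points within 7 of each site):
  A: {C-β, C-γ}
  B: {C-α, C-ε}
  C: {C-β, C-γ, C-δ}
  D: {C-β, C-γ, C-δ}
  E: {C-γ, C-δ, C-ε}
No single site covers all 5 demand points.
But {B, C} covers everything, so the minimum is 2.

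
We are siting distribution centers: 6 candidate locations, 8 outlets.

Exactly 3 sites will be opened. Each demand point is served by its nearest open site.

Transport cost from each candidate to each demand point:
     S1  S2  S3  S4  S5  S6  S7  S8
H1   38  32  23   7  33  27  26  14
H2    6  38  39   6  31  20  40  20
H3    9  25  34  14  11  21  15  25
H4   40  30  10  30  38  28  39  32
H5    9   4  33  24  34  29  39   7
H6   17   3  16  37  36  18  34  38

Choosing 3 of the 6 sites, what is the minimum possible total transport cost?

91

Open {H3, H4, H5}.
  S1→H3 9, S2→H5 4, S3→H4 10, S4→H3 14, S5→H3 11, S6→H3 21, S7→H3 15, S8→H5 7  ⇒ total 91.
Compare {H1, H3, H6}: total 93.
Compare {H3, H5, H6}: total 93.
No size-3 selection does better; minimum is 91.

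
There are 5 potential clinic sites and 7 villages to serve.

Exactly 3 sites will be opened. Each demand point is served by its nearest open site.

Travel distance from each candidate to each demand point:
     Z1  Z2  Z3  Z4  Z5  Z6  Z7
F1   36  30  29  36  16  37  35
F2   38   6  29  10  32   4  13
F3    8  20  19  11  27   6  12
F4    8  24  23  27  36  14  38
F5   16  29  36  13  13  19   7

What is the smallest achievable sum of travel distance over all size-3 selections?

Open {F2, F3, F5}.
  Z1→F3 8, Z2→F2 6, Z3→F3 19, Z4→F2 10, Z5→F5 13, Z6→F2 4, Z7→F5 7  ⇒ total 67.
Compare {F2, F4, F5}: total 71.
Compare {F1, F2, F3}: total 75.
No size-3 selection does better; minimum is 67.

67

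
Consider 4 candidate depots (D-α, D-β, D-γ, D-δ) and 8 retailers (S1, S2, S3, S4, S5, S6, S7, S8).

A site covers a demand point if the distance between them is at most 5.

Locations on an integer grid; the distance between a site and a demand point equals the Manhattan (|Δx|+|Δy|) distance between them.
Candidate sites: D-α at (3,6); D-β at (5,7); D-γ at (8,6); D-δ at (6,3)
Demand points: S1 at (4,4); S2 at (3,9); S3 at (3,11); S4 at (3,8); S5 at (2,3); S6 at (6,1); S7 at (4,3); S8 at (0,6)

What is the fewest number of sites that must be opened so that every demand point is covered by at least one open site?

Coverage sets (demand points within 5 of each site):
  D-α: {S1, S2, S3, S4, S5, S7, S8}
  D-β: {S1, S2, S4, S7}
  D-γ: {}
  D-δ: {S1, S5, S6, S7}
No single site covers all 8 demand points.
But {D-α, D-δ} covers everything, so the minimum is 2.

2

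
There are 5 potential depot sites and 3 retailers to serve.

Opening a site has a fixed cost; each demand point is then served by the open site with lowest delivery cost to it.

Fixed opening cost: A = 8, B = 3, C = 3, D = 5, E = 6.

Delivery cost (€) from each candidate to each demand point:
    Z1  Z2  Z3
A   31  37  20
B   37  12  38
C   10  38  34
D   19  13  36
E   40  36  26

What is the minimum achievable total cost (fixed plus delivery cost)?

56

Open {A, B, C}: assign each demand point to its cheapest open site.
  Z1→C 10, Z2→B 12, Z3→A 20
  delivery cost 42, fixed 14 → total 56.
Compare {A, C, D}: delivery cost 43 + fixed 16 = 59.
Compare {B, C, E}: delivery cost 48 + fixed 12 = 60.
Compare {A, B, C, D}: delivery cost 42 + fixed 19 = 61.
All other subsets cost ≥ 59. Minimum total cost: 56.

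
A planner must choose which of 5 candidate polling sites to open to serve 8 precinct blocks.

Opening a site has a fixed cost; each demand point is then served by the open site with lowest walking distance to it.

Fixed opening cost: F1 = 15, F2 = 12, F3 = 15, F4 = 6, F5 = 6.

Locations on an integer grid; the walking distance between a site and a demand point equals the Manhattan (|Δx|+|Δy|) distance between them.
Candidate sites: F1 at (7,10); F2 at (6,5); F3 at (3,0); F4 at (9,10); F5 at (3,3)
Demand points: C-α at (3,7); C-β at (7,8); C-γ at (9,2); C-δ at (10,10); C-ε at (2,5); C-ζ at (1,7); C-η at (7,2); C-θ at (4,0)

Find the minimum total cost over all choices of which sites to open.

46

Open {F4, F5}: assign each demand point to its cheapest open site.
  C-α→F5 4, C-β→F4 4, C-γ→F5 7, C-δ→F4 1, C-ε→F5 3, C-ζ→F5 6, C-η→F5 5, C-θ→F5 4
  walking distance 34, fixed 12 → total 46.
Compare {F1, F5}: walking distance 34 + fixed 21 = 55.
Compare {F2, F4}: walking distance 38 + fixed 18 = 56.
Compare {F2, F4, F5}: walking distance 32 + fixed 24 = 56.
All other subsets cost ≥ 55. Minimum total cost: 46.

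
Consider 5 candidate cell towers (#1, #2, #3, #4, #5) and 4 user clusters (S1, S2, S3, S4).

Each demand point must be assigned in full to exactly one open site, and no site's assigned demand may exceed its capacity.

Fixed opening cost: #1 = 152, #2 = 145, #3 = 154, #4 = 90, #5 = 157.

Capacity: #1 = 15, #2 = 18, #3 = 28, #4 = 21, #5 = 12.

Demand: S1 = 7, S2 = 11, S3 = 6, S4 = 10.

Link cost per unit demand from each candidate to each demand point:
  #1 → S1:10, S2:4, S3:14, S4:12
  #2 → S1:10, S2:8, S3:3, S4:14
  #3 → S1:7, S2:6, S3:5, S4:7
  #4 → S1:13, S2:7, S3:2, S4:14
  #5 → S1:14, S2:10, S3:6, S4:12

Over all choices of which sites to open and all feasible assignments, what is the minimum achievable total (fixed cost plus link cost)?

Open {#3, #4}; cheapest assignment that respects the capacities:
  #3 (cap 28, load 28): S1, S2, S4 — cost 7×7 + 11×6 + 10×7 = 185
  #4 (cap 21, load 6): S3 — cost 6×2 = 12
  Shipping 197, fixed 244 → total 441.
  Any other capacity-feasible assignment to {#3, #4} ships for at least 197.
Compare {#1, #3}: its best feasible assignment gives total 499.
Compare {#2, #3}: its best feasible assignment gives total 502.
Every other set of open sites that can feasibly serve all demand totals ≥ 499 even under its best assignment. Minimum: 441.

441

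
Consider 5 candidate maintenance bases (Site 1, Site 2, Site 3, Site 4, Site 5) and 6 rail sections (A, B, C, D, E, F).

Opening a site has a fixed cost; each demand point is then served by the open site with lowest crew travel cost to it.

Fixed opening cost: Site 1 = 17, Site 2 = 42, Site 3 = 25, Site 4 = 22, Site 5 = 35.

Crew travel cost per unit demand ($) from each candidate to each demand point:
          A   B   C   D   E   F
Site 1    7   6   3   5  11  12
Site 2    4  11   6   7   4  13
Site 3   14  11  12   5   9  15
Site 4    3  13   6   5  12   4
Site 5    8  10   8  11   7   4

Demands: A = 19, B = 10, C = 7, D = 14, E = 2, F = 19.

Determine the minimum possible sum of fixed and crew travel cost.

Open {Site 1, Site 4}: assign each demand point to its cheapest open site.
  A→Site 4 19×3=57, B→Site 1 10×6=60, C→Site 1 7×3=21, D→Site 1 14×5=70, E→Site 1 2×11=22, F→Site 4 19×4=76
  crew travel cost 306, fixed 39 → total 345.
Compare {Site 1, Site 3, Site 4}: crew travel cost 302 + fixed 64 = 366.
Compare {Site 1, Site 4, Site 5}: crew travel cost 298 + fixed 74 = 372.
Compare {Site 1, Site 2, Site 4}: crew travel cost 292 + fixed 81 = 373.
All other subsets cost ≥ 366. Minimum total cost: 345.

345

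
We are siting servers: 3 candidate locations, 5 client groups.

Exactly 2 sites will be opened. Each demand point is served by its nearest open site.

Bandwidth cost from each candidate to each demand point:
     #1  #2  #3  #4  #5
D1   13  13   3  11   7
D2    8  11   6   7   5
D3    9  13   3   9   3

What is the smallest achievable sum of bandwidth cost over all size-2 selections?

Open {D2, D3}.
  #1→D2 8, #2→D2 11, #3→D3 3, #4→D2 7, #5→D3 3  ⇒ total 32.
Compare {D1, D2}: total 34.
Compare {D1, D3}: total 37.

32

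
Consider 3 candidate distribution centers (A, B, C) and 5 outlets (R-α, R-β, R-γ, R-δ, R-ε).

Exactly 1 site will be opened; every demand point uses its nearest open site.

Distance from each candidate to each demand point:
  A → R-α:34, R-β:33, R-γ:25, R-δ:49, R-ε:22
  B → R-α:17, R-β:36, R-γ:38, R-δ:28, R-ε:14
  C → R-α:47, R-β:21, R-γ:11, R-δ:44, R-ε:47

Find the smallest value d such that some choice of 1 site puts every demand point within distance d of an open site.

38

Open {B}.
  Farthest demand point is R-γ at distance 38 (to B); all others are ≤ 38.
With {C} the worst case is 47.
With {A} the worst case is 49.
No size-1 selection achieves below 38.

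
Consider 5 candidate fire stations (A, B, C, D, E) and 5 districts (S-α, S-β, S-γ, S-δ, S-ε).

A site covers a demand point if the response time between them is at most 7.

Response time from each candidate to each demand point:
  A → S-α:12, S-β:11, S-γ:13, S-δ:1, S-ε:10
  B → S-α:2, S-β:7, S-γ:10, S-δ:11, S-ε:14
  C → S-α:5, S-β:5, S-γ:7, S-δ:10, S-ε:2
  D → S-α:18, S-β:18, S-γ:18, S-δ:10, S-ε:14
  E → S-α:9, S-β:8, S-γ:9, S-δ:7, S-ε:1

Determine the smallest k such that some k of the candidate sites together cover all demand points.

Coverage sets (demand points within 7 of each site):
  A: {S-δ}
  B: {S-α, S-β}
  C: {S-α, S-β, S-γ, S-ε}
  D: {}
  E: {S-δ, S-ε}
No single site covers all 5 demand points.
But {A, C} covers everything, so the minimum is 2.

2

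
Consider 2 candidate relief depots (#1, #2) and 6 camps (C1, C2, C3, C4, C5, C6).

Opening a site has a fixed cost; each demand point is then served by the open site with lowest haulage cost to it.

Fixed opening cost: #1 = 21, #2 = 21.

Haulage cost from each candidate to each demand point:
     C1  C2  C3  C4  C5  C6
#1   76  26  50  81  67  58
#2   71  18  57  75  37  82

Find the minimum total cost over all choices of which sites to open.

351

Open {#1, #2}: assign each demand point to its cheapest open site.
  C1→#2 71, C2→#2 18, C3→#1 50, C4→#2 75, C5→#2 37, C6→#1 58
  haulage cost 309, fixed 42 → total 351.
Compare {#2}: haulage cost 340 + fixed 21 = 361.
Compare {#1}: haulage cost 358 + fixed 21 = 379.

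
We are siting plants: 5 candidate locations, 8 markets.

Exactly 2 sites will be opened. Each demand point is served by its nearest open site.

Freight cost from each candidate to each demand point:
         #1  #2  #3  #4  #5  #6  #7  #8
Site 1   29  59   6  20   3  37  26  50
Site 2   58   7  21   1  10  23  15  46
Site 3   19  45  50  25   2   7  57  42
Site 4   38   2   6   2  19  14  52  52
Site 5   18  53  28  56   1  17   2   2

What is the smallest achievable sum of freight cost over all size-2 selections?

Open {Site 4, Site 5}.
  #1→Site 5 18, #2→Site 4 2, #3→Site 4 6, #4→Site 4 2, #5→Site 5 1, #6→Site 4 14, #7→Site 5 2, #8→Site 5 2  ⇒ total 47.
Compare {Site 2, Site 5}: total 69.
Compare {Site 2, Site 3}: total 114.
No size-2 selection does better; minimum is 47.

47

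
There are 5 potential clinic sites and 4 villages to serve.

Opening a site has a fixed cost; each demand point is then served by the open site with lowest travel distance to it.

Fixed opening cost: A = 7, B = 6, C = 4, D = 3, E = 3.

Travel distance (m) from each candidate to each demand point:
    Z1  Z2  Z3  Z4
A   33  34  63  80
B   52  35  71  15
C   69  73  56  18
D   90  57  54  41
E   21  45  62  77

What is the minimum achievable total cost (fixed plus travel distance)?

137

Open {B, D, E}: assign each demand point to its cheapest open site.
  Z1→E 21, Z2→B 35, Z3→D 54, Z4→B 15
  travel distance 125, fixed 12 → total 137.
Compare {B, C, E}: travel distance 127 + fixed 13 = 140.
Compare {B, C, D, E}: travel distance 125 + fixed 16 = 141.
Compare {B, E}: travel distance 133 + fixed 9 = 142.
All other subsets cost ≥ 140. Minimum total cost: 137.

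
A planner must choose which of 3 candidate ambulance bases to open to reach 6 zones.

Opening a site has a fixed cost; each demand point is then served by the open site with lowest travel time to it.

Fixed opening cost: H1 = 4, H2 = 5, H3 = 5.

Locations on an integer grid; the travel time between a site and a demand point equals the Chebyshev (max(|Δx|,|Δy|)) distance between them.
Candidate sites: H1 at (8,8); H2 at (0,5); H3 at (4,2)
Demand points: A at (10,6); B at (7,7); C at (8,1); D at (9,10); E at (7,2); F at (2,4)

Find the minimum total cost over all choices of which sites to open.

23

Open {H1, H3}: assign each demand point to its cheapest open site.
  A→H1 2, B→H1 1, C→H3 4, D→H1 2, E→H3 3, F→H3 2
  travel time 14, fixed 9 → total 23.
Compare {H1}: travel time 24 + fixed 4 = 28.
Compare {H1, H2, H3}: travel time 14 + fixed 14 = 28.
Compare {H1, H2}: travel time 20 + fixed 9 = 29.
All other subsets cost ≥ 28. Minimum total cost: 23.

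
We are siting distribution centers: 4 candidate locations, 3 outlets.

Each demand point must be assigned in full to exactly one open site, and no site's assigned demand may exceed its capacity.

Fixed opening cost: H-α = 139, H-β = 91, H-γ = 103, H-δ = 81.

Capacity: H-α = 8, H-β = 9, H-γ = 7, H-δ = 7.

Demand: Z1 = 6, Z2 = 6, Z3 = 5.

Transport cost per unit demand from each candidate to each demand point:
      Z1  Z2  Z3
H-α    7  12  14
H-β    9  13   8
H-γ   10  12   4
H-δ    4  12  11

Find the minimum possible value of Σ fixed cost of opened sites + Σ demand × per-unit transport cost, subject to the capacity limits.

Open {H-β, H-γ, H-δ}; cheapest assignment that respects the capacities:
  H-β (cap 9, load 6): Z2 — cost 6×13 = 78
  H-γ (cap 7, load 5): Z3 — cost 5×4 = 20
  H-δ (cap 7, load 6): Z1 — cost 6×4 = 24
  Shipping 122, fixed 275 → total 397.
  Any other capacity-feasible assignment to {H-β, H-γ, H-δ} ships for at least 122.
Compare {H-α, H-γ, H-δ}: its best feasible assignment gives total 439.
Compare {H-α, H-β, H-δ}: its best feasible assignment gives total 447.
Every other set of open sites that can feasibly serve all demand totals ≥ 439 even under its best assignment. Minimum: 397.

397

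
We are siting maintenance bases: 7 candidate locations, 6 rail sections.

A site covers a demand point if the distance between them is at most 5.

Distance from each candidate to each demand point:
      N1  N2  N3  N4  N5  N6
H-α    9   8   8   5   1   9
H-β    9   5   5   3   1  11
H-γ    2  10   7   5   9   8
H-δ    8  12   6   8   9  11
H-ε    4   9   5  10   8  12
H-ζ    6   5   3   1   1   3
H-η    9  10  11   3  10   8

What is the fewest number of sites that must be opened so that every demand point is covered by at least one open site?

Coverage sets (demand points within 5 of each site):
  H-α: {N4, N5}
  H-β: {N2, N3, N4, N5}
  H-γ: {N1, N4}
  H-δ: {}
  H-ε: {N1, N3}
  H-ζ: {N2, N3, N4, N5, N6}
  H-η: {N4}
No single site covers all 6 demand points.
But {H-γ, H-ζ} covers everything, so the minimum is 2.

2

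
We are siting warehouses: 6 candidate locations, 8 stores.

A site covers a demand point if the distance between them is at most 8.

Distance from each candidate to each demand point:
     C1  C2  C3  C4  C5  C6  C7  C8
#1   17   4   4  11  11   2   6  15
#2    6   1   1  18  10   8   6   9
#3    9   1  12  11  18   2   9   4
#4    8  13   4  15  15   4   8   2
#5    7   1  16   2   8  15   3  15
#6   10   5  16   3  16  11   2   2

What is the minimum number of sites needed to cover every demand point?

2

Coverage sets (demand points within 8 of each site):
  #1: {C2, C3, C6, C7}
  #2: {C1, C2, C3, C6, C7}
  #3: {C2, C6, C8}
  #4: {C1, C3, C6, C7, C8}
  #5: {C1, C2, C4, C5, C7}
  #6: {C2, C4, C7, C8}
No single site covers all 8 demand points.
But {#4, #5} covers everything, so the minimum is 2.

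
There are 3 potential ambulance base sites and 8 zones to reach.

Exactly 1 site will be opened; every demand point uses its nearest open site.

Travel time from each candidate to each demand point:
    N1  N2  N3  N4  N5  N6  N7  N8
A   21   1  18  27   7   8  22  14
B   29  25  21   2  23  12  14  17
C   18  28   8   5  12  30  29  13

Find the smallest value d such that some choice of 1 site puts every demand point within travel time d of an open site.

27

Open {A}.
  Farthest demand point is N4 at travel time 27 (to A); all others are ≤ 27.
With {B} the worst case is 29.
With {C} the worst case is 30.
No size-1 selection achieves below 27.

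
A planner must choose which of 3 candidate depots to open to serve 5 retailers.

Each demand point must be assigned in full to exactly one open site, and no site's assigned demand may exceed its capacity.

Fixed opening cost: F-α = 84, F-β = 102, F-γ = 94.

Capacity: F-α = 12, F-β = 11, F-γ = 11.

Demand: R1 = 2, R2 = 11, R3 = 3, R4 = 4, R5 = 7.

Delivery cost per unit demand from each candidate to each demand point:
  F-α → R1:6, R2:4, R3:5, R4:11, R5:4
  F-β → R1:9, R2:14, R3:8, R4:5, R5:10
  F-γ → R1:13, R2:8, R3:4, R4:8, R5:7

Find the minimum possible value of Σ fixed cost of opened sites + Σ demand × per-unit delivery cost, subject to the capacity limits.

423

Open {F-α, F-β, F-γ}; cheapest assignment that respects the capacities:
  F-α (cap 12, load 11): R2 — cost 11×4 = 44
  F-β (cap 11, load 6): R1, R4 — cost 2×9 + 4×5 = 38
  F-γ (cap 11, load 10): R3, R5 — cost 3×4 + 7×7 = 61
  Shipping 143, fixed 280 → total 423.
  Any other capacity-feasible assignment to {F-α, F-β, F-γ} ships for at least 143.
Total demand is 27 and no other set of sites has combined capacity ≥ 27, so {F-α, F-β, F-γ} is the only feasible choice of open sites. Minimum: 423.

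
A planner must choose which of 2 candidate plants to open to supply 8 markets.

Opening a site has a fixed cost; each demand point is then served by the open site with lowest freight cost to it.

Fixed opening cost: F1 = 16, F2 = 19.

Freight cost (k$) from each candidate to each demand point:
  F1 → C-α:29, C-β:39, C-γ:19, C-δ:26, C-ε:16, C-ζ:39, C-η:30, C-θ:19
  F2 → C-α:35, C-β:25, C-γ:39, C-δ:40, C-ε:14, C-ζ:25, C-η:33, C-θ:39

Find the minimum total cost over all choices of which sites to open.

Open {F1, F2}: assign each demand point to its cheapest open site.
  C-α→F1 29, C-β→F2 25, C-γ→F1 19, C-δ→F1 26, C-ε→F2 14, C-ζ→F2 25, C-η→F1 30, C-θ→F1 19
  freight cost 187, fixed 35 → total 222.
Compare {F1}: freight cost 217 + fixed 16 = 233.
Compare {F2}: freight cost 250 + fixed 19 = 269.

222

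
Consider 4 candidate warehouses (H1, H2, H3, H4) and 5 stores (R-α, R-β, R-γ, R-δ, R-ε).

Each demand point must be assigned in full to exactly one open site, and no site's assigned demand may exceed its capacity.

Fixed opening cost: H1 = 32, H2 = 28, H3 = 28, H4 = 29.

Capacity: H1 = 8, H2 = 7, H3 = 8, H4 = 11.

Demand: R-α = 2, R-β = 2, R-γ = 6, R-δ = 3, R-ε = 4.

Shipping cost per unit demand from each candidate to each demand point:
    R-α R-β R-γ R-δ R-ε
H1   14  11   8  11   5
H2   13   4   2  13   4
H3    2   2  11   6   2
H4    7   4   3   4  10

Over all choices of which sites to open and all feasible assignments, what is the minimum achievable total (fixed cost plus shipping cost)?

Open {H3, H4}; cheapest assignment that respects the capacities:
  H3 (cap 8, load 8): R-α, R-β, R-ε — cost 2×2 + 2×2 + 4×2 = 16
  H4 (cap 11, load 9): R-γ, R-δ — cost 6×3 + 3×4 = 30
  Shipping 46, fixed 57 → total 103.
  Any other capacity-feasible assignment to {H3, H4} ships for at least 46.
Compare {H2, H4}: its best feasible assignment gives total 125.
Compare {H2, H3, H4}: its best feasible assignment gives total 125.
Every other set of open sites that can feasibly serve all demand totals ≥ 125 even under its best assignment. Minimum: 103.

103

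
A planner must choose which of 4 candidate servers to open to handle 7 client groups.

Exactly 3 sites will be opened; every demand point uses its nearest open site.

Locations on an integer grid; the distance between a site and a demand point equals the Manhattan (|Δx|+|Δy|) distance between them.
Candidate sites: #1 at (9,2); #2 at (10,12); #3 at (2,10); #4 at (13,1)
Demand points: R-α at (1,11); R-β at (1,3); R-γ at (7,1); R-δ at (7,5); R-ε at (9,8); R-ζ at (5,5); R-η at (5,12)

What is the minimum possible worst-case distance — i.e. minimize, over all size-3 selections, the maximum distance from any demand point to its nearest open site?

Open {#1, #2, #3}.
  Farthest demand point is R-β at distance 8 (to #3); all others are ≤ 8.
With {#1, #3, #4} the worst case is 8.
With {#1, #2, #4} the worst case is 10.
No size-3 selection achieves below 8.

8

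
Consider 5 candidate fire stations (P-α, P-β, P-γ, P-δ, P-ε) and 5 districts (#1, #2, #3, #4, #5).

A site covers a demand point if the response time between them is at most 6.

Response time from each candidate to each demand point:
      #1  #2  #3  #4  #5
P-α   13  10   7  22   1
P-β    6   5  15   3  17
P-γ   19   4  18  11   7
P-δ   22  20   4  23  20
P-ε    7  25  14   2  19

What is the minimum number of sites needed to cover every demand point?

3

Coverage sets (demand points within 6 of each site):
  P-α: {#5}
  P-β: {#1, #2, #4}
  P-γ: {#2}
  P-δ: {#3}
  P-ε: {#4}
No 2 sites suffice: every size-2 union leaves at least one demand point uncovered.
But {P-α, P-β, P-δ} covers everything, so the minimum is 3.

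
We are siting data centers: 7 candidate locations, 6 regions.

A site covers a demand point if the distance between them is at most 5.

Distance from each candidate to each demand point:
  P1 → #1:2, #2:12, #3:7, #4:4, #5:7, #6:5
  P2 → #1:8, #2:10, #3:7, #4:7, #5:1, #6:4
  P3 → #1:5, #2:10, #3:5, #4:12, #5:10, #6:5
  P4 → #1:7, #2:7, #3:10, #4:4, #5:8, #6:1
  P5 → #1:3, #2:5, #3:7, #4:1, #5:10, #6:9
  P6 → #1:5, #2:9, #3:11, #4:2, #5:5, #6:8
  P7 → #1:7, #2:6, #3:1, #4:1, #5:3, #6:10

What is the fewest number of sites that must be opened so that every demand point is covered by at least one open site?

Coverage sets (demand points within 5 of each site):
  P1: {#1, #4, #6}
  P2: {#5, #6}
  P3: {#1, #3, #6}
  P4: {#4, #6}
  P5: {#1, #2, #4}
  P6: {#1, #4, #5}
  P7: {#3, #4, #5}
No 2 sites suffice: every size-2 union leaves at least one demand point uncovered.
But {P1, P5, P7} covers everything, so the minimum is 3.

3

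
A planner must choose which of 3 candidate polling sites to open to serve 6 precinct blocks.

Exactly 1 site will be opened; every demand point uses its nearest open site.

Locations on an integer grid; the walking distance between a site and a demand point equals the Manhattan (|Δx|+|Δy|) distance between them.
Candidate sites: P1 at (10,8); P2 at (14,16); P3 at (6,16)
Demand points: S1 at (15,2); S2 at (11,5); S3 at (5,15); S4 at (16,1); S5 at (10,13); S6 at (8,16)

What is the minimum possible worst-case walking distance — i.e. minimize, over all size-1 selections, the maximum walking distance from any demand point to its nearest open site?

Open {P1}.
  Farthest demand point is S4 at walking distance 13 (to P1); all others are ≤ 13.
With {P2} the worst case is 17.
With {P3} the worst case is 25.
No size-1 selection achieves below 13.

13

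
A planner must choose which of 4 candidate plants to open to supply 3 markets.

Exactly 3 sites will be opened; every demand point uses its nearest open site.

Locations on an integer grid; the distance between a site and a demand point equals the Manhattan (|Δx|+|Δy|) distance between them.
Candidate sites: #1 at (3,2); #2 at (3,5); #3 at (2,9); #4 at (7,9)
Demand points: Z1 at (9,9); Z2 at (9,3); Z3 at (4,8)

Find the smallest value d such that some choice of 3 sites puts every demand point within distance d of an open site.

Open {#1, #2, #3}.
  Farthest demand point is Z1 at distance 7 (to #3); all others are ≤ 7.
With {#1, #2, #4} the worst case is 7.
With {#1, #3, #4} the worst case is 7.
No size-3 selection achieves below 7.

7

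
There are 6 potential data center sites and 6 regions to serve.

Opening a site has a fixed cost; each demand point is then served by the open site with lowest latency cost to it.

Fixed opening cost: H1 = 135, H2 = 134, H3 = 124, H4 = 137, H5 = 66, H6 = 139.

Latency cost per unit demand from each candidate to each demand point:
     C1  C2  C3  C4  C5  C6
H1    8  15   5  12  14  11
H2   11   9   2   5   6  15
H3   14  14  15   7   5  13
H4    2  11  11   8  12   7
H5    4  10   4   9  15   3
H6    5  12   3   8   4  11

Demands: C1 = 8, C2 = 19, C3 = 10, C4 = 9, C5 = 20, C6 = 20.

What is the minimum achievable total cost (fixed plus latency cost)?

Open {H2, H5}: assign each demand point to its cheapest open site.
  C1→H5 8×4=32, C2→H2 19×9=171, C3→H2 10×2=20, C4→H2 9×5=45, C5→H2 20×6=120, C6→H5 20×3=60
  latency cost 448, fixed 200 → total 648.
Compare {H5, H6}: latency cost 464 + fixed 205 = 669.
Compare {H3, H5}: latency cost 485 + fixed 190 = 675.
Compare {H2, H5, H6}: latency cost 408 + fixed 339 = 747.
All other subsets cost ≥ 669. Minimum total cost: 648.

648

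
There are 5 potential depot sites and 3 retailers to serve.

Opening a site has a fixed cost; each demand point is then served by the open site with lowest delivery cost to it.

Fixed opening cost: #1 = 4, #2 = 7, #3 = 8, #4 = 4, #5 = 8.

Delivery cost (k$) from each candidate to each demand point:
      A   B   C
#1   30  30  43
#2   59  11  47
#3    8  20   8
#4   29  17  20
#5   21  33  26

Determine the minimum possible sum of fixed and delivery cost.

42

Open {#2, #3}: assign each demand point to its cheapest open site.
  A→#3 8, B→#2 11, C→#3 8
  delivery cost 27, fixed 15 → total 42.
Compare {#3}: delivery cost 36 + fixed 8 = 44.
Compare {#3, #4}: delivery cost 33 + fixed 12 = 45.
Compare {#1, #2, #3}: delivery cost 27 + fixed 19 = 46.
All other subsets cost ≥ 44. Minimum total cost: 42.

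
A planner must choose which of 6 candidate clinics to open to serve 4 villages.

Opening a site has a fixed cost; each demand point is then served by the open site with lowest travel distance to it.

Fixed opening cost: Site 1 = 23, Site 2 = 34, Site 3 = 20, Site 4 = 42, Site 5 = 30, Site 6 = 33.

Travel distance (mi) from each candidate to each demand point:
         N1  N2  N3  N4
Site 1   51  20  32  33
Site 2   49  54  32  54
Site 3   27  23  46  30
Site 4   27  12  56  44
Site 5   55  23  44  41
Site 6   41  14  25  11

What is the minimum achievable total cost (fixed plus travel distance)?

124

Open {Site 6}: assign each demand point to its cheapest open site.
  N1→Site 6 41, N2→Site 6 14, N3→Site 6 25, N4→Site 6 11
  travel distance 91, fixed 33 → total 124.
Compare {Site 3, Site 6}: travel distance 77 + fixed 53 = 130.
Compare {Site 3}: travel distance 126 + fixed 20 = 146.
Compare {Site 1, Site 6}: travel distance 91 + fixed 56 = 147.
All other subsets cost ≥ 130. Minimum total cost: 124.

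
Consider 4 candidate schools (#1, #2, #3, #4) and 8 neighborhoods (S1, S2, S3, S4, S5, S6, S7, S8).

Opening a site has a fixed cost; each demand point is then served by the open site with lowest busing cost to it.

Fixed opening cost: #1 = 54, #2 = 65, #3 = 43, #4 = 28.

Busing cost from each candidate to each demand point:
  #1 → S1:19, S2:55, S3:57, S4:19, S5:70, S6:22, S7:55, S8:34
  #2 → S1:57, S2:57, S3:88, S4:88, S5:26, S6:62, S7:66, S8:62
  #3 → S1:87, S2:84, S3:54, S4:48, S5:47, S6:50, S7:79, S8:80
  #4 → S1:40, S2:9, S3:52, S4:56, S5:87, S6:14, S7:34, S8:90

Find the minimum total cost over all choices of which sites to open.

Open {#1, #4}: assign each demand point to its cheapest open site.
  S1→#1 19, S2→#4 9, S3→#4 52, S4→#1 19, S5→#1 70, S6→#4 14, S7→#4 34, S8→#1 34
  busing cost 251, fixed 82 → total 333.
Compare {#1, #3, #4}: busing cost 228 + fixed 125 = 353.
Compare {#1, #2, #4}: busing cost 207 + fixed 147 = 354.
Compare {#1}: busing cost 331 + fixed 54 = 385.
All other subsets cost ≥ 353. Minimum total cost: 333.

333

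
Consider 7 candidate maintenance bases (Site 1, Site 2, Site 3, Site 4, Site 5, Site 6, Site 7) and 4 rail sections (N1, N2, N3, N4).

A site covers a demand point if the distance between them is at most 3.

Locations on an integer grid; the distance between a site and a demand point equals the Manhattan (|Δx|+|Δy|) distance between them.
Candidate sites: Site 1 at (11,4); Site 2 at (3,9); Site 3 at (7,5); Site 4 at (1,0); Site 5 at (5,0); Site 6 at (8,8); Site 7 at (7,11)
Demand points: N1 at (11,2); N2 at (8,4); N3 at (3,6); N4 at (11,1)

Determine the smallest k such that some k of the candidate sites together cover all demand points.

2

Coverage sets (demand points within 3 of each site):
  Site 1: {N1, N2, N4}
  Site 2: {N3}
  Site 3: {N2}
  Site 4: {}
  Site 5: {}
  Site 6: {}
  Site 7: {}
No single site covers all 4 demand points.
But {Site 1, Site 2} covers everything, so the minimum is 2.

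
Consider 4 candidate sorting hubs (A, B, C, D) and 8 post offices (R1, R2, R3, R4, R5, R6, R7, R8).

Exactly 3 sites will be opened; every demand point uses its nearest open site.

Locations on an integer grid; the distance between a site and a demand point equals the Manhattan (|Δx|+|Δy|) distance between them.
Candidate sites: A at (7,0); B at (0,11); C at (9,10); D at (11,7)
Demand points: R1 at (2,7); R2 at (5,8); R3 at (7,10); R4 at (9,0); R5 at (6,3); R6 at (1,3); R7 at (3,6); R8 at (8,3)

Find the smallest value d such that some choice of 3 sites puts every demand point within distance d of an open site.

9

Open {A, B, C}.
  Farthest demand point is R6 at distance 9 (to A); all others are ≤ 9.
With {A, B, D} the worst case is 9.
With {A, C, D} the worst case is 9.
No size-3 selection achieves below 9.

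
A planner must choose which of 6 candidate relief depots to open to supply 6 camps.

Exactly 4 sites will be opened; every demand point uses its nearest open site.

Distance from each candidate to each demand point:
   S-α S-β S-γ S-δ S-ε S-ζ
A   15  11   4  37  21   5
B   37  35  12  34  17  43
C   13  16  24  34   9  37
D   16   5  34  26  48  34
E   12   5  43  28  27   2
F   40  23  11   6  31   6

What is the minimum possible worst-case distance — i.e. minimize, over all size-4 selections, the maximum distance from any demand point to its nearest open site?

12

Open {A, C, E, F}.
  Farthest demand point is S-α at distance 12 (to E); all others are ≤ 12.
With {B, C, E, F} the worst case is 12.
With {C, D, E, F} the worst case is 12.
No size-4 selection achieves below 12.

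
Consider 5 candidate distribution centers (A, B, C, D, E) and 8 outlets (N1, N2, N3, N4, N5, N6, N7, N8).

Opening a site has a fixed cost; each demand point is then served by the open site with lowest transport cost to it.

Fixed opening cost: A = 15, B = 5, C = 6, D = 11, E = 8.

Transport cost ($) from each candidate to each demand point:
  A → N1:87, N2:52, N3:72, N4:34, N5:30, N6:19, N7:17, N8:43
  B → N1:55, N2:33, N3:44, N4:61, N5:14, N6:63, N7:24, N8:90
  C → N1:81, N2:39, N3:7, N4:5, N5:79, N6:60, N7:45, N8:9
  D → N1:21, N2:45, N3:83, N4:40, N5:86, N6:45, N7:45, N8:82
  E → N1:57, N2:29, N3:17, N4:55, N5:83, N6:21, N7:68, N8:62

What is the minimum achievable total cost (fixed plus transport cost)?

160

Open {B, C, D, E}: assign each demand point to its cheapest open site.
  N1→D 21, N2→E 29, N3→C 7, N4→C 5, N5→B 14, N6→E 21, N7→B 24, N8→C 9
  transport cost 130, fixed 30 → total 160.
Compare {A, B, C, D}: transport cost 125 + fixed 37 = 162.
Compare {A, B, C, D, E}: transport cost 121 + fixed 45 = 166.
Compare {A, C, D, E}: transport cost 137 + fixed 40 = 177.
All other subsets cost ≥ 162. Minimum total cost: 160.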